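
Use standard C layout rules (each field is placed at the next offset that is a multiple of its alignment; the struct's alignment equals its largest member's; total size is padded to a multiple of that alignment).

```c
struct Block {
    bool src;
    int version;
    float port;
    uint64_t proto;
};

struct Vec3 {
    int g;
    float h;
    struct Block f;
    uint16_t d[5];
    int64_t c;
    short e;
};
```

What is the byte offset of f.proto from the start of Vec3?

24

Block: src at 0 (size 1, align 1) → ends 1; pad 3 to align 4 for version; version at 4 (size 4, align 4) → ends 8; port at 8 (size 4, align 4) → ends 12; pad 4 to align 8 for proto; proto at 16 (size 8, align 8) → ends 24; total 24 bytes, alignment 8
g at 0 (size 4, align 4) → ends 4
h at 4 (size 4, align 4) → ends 8
f at 8 (size 24, align 8) → ends 32
within Block: proto at 16
8 + 16 = 24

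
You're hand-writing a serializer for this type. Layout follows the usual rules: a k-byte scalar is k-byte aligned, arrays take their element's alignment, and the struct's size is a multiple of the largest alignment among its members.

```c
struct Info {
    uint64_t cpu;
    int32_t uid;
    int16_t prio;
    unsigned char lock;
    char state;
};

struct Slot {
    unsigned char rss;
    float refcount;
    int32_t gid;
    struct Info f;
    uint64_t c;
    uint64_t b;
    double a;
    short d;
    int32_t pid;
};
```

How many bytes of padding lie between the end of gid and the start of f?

4

Info: @0: cpu [8B, align 8] → 8; @8: uid [4B, align 4] → 12; @12: prio [2B, align 2] → 14; @14: lock [1B, align 1] → 15; @15: state [1B, align 1] → 16; size 16, align 8
@0: rss [1B, align 1] → 1
+3 pad (align 4)
@4: refcount [4B, align 4] → 8
@8: gid [4B, align 4] → 12
+4 pad (align 8)
@16: f [16B, align 8] → 32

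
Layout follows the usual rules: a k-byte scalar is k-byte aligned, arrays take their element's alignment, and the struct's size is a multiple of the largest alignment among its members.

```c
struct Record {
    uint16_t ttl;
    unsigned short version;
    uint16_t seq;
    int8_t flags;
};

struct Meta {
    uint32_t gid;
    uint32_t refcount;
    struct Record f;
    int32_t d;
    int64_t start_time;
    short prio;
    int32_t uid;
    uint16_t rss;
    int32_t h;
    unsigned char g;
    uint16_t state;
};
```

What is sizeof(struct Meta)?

Record: 0..2  ttl  (2B, 2-aligned); 2..4  version  (2B, 2-aligned); 4..6  seq  (2B, 2-aligned); 6..7  flags  (1B, 1-aligned); 7..8  -- tail padding (1B); sizeof = 8, alignof = 2
0..4  gid  (4B, 4-aligned)
4..8  refcount  (4B, 4-aligned)
8..16  f  (8B, 2-aligned)
16..20  d  (4B, 4-aligned)
20..24  -- padding (4B)
24..32  start_time  (8B, 8-aligned)
32..34  prio  (2B, 2-aligned)
34..36  -- padding (2B)
36..40  uid  (4B, 4-aligned)
40..42  rss  (2B, 2-aligned)
42..44  -- padding (2B)
44..48  h  (4B, 4-aligned)
48..49  g  (1B, 1-aligned)
49..50  -- padding (1B)
50..52  state  (2B, 2-aligned)
52..56  -- tail padding (4B)
sizeof = 56, alignof = 8

56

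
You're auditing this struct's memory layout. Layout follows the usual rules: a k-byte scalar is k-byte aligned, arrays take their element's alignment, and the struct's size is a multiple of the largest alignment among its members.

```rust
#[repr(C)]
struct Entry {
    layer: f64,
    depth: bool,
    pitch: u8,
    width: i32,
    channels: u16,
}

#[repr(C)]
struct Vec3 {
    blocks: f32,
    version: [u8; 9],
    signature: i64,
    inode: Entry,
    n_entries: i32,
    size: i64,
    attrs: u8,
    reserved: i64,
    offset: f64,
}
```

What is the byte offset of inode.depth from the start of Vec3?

32

Entry: 0..8  layer  (8B, 8-aligned); 8..9  depth  (1B, 1-aligned); 9..10  pitch  (1B, 1-aligned); 10..12  -- padding (2B); 12..16  width  (4B, 4-aligned); 16..18  channels  (2B, 2-aligned); 18..24  -- tail padding (6B); sizeof = 24, alignof = 8
0..4  blocks  (4B, 4-aligned)
4..13  version  (9B, 1-aligned)
13..16  -- padding (3B)
16..24  signature  (8B, 8-aligned)
24..48  inode  (24B, 8-aligned)
within Entry: depth at 8
24 + 8 = 32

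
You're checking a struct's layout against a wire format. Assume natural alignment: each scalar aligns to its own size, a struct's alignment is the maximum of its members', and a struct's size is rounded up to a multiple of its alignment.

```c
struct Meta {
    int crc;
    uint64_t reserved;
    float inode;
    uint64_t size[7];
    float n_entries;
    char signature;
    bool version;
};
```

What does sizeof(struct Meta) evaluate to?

88 bytes

@0: crc [4B, align 4] → 4
+4 pad (align 8)
@8: reserved [8B, align 8] → 16
@16: inode [4B, align 4] → 20
+4 pad (align 8)
@24: size [56B, align 8] → 80
@80: n_entries [4B, align 4] → 84
@84: signature [1B, align 1] → 85
@85: version [1B, align 1] → 86
+2 tail pad (align 8)
size 88, align 8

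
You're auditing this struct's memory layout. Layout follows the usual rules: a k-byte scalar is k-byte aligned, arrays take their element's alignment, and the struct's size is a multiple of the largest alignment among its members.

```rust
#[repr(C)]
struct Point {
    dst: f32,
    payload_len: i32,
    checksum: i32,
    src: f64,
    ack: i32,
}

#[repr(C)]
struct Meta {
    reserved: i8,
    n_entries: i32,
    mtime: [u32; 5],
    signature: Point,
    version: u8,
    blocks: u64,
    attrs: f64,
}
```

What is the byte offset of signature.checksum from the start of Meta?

Point: dst at 0 (size 4, align 4) → ends 4; payload_len at 4 (size 4, align 4) → ends 8; checksum at 8 (size 4, align 4) → ends 12; pad 4 to align 8 for src; src at 16 (size 8, align 8) → ends 24; ack at 24 (size 4, align 4) → ends 28; tail pad 4 to reach multiple of 8; total 32 bytes, alignment 8
reserved at 0 (size 1, align 1) → ends 1
pad 3 to align 4 for n_entries
n_entries at 4 (size 4, align 4) → ends 8
mtime at 8 (size 20, align 4) → ends 28
pad 4 to align 8 for signature
signature at 32 (size 32, align 8) → ends 64
within Point: checksum at 8
32 + 8 = 40

40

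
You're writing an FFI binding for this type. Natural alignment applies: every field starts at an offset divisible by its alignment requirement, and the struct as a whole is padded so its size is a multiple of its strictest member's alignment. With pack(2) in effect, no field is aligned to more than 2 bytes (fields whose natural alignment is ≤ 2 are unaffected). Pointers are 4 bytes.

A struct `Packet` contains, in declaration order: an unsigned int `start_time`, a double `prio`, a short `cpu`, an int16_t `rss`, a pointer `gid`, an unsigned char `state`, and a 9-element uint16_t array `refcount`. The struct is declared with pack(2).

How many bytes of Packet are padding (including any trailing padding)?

@0: start_time [4B, align 2] → 4
@4: prio [8B, align 2] → 12
@12: cpu [2B, align 2] → 14
@14: rss [2B, align 2] → 16
@16: gid [4B, align 2] → 20
@20: state [1B, align 1] → 21
+1 pad (align 2)
@22: refcount [18B, align 2] → 40
size 40, align 2
data bytes 39, size 40 → padding 1

1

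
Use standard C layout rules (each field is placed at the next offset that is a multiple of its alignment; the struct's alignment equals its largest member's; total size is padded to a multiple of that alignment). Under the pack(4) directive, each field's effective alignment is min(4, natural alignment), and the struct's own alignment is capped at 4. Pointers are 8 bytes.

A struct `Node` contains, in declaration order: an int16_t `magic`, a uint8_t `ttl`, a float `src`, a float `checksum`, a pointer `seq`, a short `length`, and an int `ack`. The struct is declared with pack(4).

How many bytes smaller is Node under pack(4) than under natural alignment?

natural layout:
  @0: magic [2B, align 2] → 2
  @2: ttl [1B, align 1] → 3
  +1 pad (align 4)
  @4: src [4B, align 4] → 8
  @8: checksum [4B, align 4] → 12
  +4 pad (align 8)
  @16: seq [8B, align 8] → 24
  @24: length [2B, align 2] → 26
  +2 pad (align 4)
  @28: ack [4B, align 4] → 32
  size 32, align 8
packed(4) layout:
  @0: magic [2B, align 2] → 2
  @2: ttl [1B, align 1] → 3
  +1 pad (align 4)
  @4: src [4B, align 4] → 8
  @8: checksum [4B, align 4] → 12
  @12: seq [8B, align 4] → 20
  @20: length [2B, align 2] → 22
  +2 pad (align 4)
  @24: ack [4B, align 4] → 28
  size 28, align 4
32 − 28 = 4

4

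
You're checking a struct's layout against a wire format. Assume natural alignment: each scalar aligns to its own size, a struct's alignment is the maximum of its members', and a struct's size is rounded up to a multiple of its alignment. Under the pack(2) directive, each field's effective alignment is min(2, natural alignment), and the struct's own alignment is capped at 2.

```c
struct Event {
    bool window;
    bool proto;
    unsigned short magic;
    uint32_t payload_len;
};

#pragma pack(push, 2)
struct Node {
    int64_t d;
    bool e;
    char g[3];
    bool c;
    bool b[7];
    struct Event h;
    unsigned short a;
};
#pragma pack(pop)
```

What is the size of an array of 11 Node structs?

Event: 0..1  window  (1B, 1-aligned); 1..2  proto  (1B, 1-aligned); 2..4  magic  (2B, 2-aligned); 4..8  payload_len  (4B, 4-aligned); sizeof = 8, alignof = 4
0..8  d  (8B, 2-aligned)
8..9  e  (1B, 1-aligned)
9..12  g  (3B, 1-aligned)
12..13  c  (1B, 1-aligned)
13..20  b  (7B, 1-aligned)
20..28  h  (8B, 2-aligned)
28..30  a  (2B, 2-aligned)
sizeof = 30, alignof = 2
array of 11: 11 × 30 = 330

330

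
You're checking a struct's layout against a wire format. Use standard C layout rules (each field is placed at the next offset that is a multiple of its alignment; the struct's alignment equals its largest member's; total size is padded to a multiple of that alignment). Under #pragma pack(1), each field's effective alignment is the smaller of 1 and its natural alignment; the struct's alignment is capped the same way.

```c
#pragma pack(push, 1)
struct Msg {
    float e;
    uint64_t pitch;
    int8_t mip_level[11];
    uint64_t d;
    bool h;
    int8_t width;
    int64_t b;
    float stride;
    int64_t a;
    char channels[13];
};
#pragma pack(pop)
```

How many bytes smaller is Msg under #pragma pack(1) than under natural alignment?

22

natural layout:
  e at 0 (size 4, align 4) → ends 4
  pad 4 to align 8 for pitch
  pitch at 8 (size 8, align 8) → ends 16
  mip_level at 16 (size 11, align 1) → ends 27
  pad 5 to align 8 for d
  d at 32 (size 8, align 8) → ends 40
  h at 40 (size 1, align 1) → ends 41
  width at 41 (size 1, align 1) → ends 42
  pad 6 to align 8 for b
  b at 48 (size 8, align 8) → ends 56
  stride at 56 (size 4, align 4) → ends 60
  pad 4 to align 8 for a
  a at 64 (size 8, align 8) → ends 72
  channels at 72 (size 13, align 1) → ends 85
  tail pad 3 to reach multiple of 8
  total 88 bytes, alignment 8
packed(1) layout:
  e at 0 (size 4, align 1) → ends 4
  pitch at 4 (size 8, align 1) → ends 12
  mip_level at 12 (size 11, align 1) → ends 23
  d at 23 (size 8, align 1) → ends 31
  h at 31 (size 1, align 1) → ends 32
  width at 32 (size 1, align 1) → ends 33
  b at 33 (size 8, align 1) → ends 41
  stride at 41 (size 4, align 1) → ends 45
  a at 45 (size 8, align 1) → ends 53
  channels at 53 (size 13, align 1) → ends 66
  total 66 bytes, alignment 1
88 − 66 = 22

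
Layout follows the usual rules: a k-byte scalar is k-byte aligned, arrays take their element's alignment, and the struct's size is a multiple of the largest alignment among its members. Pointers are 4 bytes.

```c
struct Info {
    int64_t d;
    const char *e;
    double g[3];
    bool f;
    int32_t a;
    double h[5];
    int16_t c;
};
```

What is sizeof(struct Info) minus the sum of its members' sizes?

@0: d [8B, align 8] → 8
@8: e [4B, align 4] → 12
+4 pad (align 8)
@16: g [24B, align 8] → 40
@40: f [1B, align 1] → 41
+3 pad (align 4)
@44: a [4B, align 4] → 48
@48: h [40B, align 8] → 88
@88: c [2B, align 2] → 90
+6 tail pad (align 8)
size 96, align 8
data bytes 83, size 96 → padding 13

13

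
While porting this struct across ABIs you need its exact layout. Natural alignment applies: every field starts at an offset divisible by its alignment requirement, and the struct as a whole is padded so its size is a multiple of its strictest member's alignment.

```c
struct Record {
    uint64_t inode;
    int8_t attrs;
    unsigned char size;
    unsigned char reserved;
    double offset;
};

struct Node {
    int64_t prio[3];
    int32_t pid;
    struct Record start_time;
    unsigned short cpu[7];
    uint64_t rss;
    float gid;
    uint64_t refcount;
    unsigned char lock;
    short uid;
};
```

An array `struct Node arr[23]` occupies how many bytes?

2392

Record: 0..8  inode  (8B, 8-aligned); 8..9  attrs  (1B, 1-aligned); 9..10  size  (1B, 1-aligned); 10..11  reserved  (1B, 1-aligned); 11..16  -- padding (5B); 16..24  offset  (8B, 8-aligned); sizeof = 24, alignof = 8
0..24  prio  (24B, 8-aligned)
24..28  pid  (4B, 4-aligned)
28..32  -- padding (4B)
32..56  start_time  (24B, 8-aligned)
56..70  cpu  (14B, 2-aligned)
70..72  -- padding (2B)
72..80  rss  (8B, 8-aligned)
80..84  gid  (4B, 4-aligned)
84..88  -- padding (4B)
88..96  refcount  (8B, 8-aligned)
96..97  lock  (1B, 1-aligned)
97..98  -- padding (1B)
98..100  uid  (2B, 2-aligned)
100..104  -- tail padding (4B)
sizeof = 104, alignof = 8
array of 23: 23 × 104 = 2392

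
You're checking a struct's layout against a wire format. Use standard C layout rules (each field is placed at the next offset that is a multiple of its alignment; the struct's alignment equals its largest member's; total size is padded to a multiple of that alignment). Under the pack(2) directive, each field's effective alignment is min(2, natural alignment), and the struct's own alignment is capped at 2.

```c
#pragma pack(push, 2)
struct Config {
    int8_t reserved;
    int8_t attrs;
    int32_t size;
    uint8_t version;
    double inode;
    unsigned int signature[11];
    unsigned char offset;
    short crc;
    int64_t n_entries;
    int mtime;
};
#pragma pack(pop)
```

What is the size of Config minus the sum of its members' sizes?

2

@0: reserved [1B, align 1] → 1
@1: attrs [1B, align 1] → 2
@2: size [4B, align 2] → 6
@6: version [1B, align 1] → 7
+1 pad (align 2)
@8: inode [8B, align 2] → 16
@16: signature [44B, align 2] → 60
@60: offset [1B, align 1] → 61
+1 pad (align 2)
@62: crc [2B, align 2] → 64
@64: n_entries [8B, align 2] → 72
@72: mtime [4B, align 2] → 76
size 76, align 2
data bytes 74, size 76 → padding 2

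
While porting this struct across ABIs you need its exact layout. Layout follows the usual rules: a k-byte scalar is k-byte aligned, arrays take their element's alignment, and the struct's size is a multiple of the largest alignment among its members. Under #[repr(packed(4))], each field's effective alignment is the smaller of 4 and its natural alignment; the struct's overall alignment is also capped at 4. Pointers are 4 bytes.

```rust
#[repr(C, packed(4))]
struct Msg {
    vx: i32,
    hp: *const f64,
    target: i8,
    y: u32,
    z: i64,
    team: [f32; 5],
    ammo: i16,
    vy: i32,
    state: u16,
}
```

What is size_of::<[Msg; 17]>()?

952

@0: vx [4B, align 4] → 4
@4: hp [4B, align 4] → 8
@8: target [1B, align 1] → 9
+3 pad (align 4)
@12: y [4B, align 4] → 16
@16: z [8B, align 4] → 24
@24: team [20B, align 4] → 44
@44: ammo [2B, align 2] → 46
+2 pad (align 4)
@48: vy [4B, align 4] → 52
@52: state [2B, align 2] → 54
+2 tail pad (align 4)
size 56, align 4
array of 17: 17 × 56 = 952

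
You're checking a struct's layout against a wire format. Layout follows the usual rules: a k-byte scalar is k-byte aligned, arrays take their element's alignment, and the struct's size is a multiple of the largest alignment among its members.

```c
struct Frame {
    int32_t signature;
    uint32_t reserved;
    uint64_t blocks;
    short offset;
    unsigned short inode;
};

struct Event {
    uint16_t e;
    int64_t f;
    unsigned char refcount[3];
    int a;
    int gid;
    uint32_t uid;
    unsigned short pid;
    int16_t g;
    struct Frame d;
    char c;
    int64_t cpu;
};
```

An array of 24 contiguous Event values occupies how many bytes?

1920

Frame: 0..4  signature  (4B, 4-aligned); 4..8  reserved  (4B, 4-aligned); 8..16  blocks  (8B, 8-aligned); 16..18  offset  (2B, 2-aligned); 18..20  inode  (2B, 2-aligned); 20..24  -- tail padding (4B); sizeof = 24, alignof = 8
0..2  e  (2B, 2-aligned)
2..8  -- padding (6B)
8..16  f  (8B, 8-aligned)
16..19  refcount  (3B, 1-aligned)
19..20  -- padding (1B)
20..24  a  (4B, 4-aligned)
24..28  gid  (4B, 4-aligned)
28..32  uid  (4B, 4-aligned)
32..34  pid  (2B, 2-aligned)
34..36  g  (2B, 2-aligned)
36..40  -- padding (4B)
40..64  d  (24B, 8-aligned)
64..65  c  (1B, 1-aligned)
65..72  -- padding (7B)
72..80  cpu  (8B, 8-aligned)
sizeof = 80, alignof = 8
array of 24: 24 × 80 = 1920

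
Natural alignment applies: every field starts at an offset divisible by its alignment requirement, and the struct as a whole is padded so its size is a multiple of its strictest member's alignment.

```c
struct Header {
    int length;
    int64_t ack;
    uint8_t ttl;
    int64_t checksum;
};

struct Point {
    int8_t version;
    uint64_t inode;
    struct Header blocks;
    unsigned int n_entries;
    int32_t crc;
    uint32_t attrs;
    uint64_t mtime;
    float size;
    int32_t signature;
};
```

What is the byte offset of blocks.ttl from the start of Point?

32

Header: length at 0 (size 4, align 4) → ends 4; pad 4 to align 8 for ack; ack at 8 (size 8, align 8) → ends 16; ttl at 16 (size 1, align 1) → ends 17; pad 7 to align 8 for checksum; checksum at 24 (size 8, align 8) → ends 32; total 32 bytes, alignment 8
version at 0 (size 1, align 1) → ends 1
pad 7 to align 8 for inode
inode at 8 (size 8, align 8) → ends 16
blocks at 16 (size 32, align 8) → ends 48
within Header: ttl at 16
16 + 16 = 32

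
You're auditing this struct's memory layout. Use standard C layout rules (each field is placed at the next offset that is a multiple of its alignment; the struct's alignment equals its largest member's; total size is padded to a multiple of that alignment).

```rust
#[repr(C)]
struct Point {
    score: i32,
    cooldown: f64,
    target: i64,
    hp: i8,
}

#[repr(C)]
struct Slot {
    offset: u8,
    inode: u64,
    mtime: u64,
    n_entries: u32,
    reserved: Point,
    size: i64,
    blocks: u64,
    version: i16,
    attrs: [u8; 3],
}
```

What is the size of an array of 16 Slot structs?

Point: score at 0 (size 4, align 4) → ends 4; pad 4 to align 8 for cooldown; cooldown at 8 (size 8, align 8) → ends 16; target at 16 (size 8, align 8) → ends 24; hp at 24 (size 1, align 1) → ends 25; tail pad 7 to reach multiple of 8; total 32 bytes, alignment 8
offset at 0 (size 1, align 1) → ends 1
pad 7 to align 8 for inode
inode at 8 (size 8, align 8) → ends 16
mtime at 16 (size 8, align 8) → ends 24
n_entries at 24 (size 4, align 4) → ends 28
pad 4 to align 8 for reserved
reserved at 32 (size 32, align 8) → ends 64
size at 64 (size 8, align 8) → ends 72
blocks at 72 (size 8, align 8) → ends 80
version at 80 (size 2, align 2) → ends 82
attrs at 82 (size 3, align 1) → ends 85
tail pad 3 to reach multiple of 8
total 88 bytes, alignment 8
array of 16: 16 × 88 = 1408

1408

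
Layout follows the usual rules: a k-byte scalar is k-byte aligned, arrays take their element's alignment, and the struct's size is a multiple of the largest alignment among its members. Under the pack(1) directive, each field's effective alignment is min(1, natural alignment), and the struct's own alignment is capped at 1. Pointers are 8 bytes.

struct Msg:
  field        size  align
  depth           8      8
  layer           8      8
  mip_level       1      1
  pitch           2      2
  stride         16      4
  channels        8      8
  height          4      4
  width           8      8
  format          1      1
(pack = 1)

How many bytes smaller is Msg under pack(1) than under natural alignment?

16

natural layout:
  depth at 0 (size 8, align 8) → ends 8
  layer at 8 (size 8, align 8) → ends 16
  mip_level at 16 (size 1, align 1) → ends 17
  pad 1 to align 2 for pitch
  pitch at 18 (size 2, align 2) → ends 20
  stride at 20 (size 16, align 4) → ends 36
  pad 4 to align 8 for channels
  channels at 40 (size 8, align 8) → ends 48
  height at 48 (size 4, align 4) → ends 52
  pad 4 to align 8 for width
  width at 56 (size 8, align 8) → ends 64
  format at 64 (size 1, align 1) → ends 65
  tail pad 7 to reach multiple of 8
  total 72 bytes, alignment 8
packed(1) layout:
  depth at 0 (size 8, align 1) → ends 8
  layer at 8 (size 8, align 1) → ends 16
  mip_level at 16 (size 1, align 1) → ends 17
  pitch at 17 (size 2, align 1) → ends 19
  stride at 19 (size 16, align 1) → ends 35
  channels at 35 (size 8, align 1) → ends 43
  height at 43 (size 4, align 1) → ends 47
  width at 47 (size 8, align 1) → ends 55
  format at 55 (size 1, align 1) → ends 56
  total 56 bytes, alignment 1
72 − 56 = 16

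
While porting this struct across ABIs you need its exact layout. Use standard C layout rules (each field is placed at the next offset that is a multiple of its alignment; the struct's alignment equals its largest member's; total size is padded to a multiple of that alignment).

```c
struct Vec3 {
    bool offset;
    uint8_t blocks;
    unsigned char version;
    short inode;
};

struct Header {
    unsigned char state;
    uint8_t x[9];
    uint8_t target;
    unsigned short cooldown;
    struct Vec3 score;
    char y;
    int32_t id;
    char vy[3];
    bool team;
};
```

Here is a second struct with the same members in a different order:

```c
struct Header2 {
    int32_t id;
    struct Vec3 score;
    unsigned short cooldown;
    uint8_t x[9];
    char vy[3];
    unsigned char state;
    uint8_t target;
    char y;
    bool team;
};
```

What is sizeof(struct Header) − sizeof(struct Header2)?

4

Vec3: @0: offset [1B, align 1] → 1; @1: blocks [1B, align 1] → 2; @2: version [1B, align 1] → 3; +1 pad (align 2); @4: inode [2B, align 2] → 6; size 6, align 2
@0: state [1B, align 1] → 1
@1: x [9B, align 1] → 10
@10: target [1B, align 1] → 11
+1 pad (align 2)
@12: cooldown [2B, align 2] → 14
@14: score [6B, align 2] → 20
@20: y [1B, align 1] → 21
+3 pad (align 4)
@24: id [4B, align 4] → 28
@28: vy [3B, align 1] → 31
@31: team [1B, align 1] → 32
size 32, align 4
— Header2 —
@0: id [4B, align 4] → 4
@4: score [6B, align 2] → 10
@10: cooldown [2B, align 2] → 12
@12: x [9B, align 1] → 21
@21: vy [3B, align 1] → 24
@24: state [1B, align 1] → 25
@25: target [1B, align 1] → 26
@26: y [1B, align 1] → 27
@27: team [1B, align 1] → 28
size 28, align 4
32 − 28 = 4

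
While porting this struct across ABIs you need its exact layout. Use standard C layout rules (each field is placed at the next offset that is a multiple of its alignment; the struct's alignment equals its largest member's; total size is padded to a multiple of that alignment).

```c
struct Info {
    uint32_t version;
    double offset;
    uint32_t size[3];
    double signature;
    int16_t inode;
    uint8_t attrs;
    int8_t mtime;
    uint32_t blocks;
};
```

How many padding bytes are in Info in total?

8

0..4  version  (4B, 4-aligned)
4..8  -- padding (4B)
8..16  offset  (8B, 8-aligned)
16..28  size  (12B, 4-aligned)
28..32  -- padding (4B)
32..40  signature  (8B, 8-aligned)
40..42  inode  (2B, 2-aligned)
42..43  attrs  (1B, 1-aligned)
43..44  mtime  (1B, 1-aligned)
44..48  blocks  (4B, 4-aligned)
sizeof = 48, alignof = 8
data bytes 40, size 48 → padding 8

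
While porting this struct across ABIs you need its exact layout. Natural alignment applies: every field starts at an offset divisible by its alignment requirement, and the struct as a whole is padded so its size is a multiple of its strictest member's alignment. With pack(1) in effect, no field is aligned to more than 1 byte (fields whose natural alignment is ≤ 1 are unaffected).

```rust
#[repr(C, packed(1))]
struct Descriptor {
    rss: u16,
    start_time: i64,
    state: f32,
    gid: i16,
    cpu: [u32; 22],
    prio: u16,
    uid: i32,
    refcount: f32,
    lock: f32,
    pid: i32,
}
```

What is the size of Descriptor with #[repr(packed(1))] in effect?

122

rss at 0 (size 2, align 1) → ends 2
start_time at 2 (size 8, align 1) → ends 10
state at 10 (size 4, align 1) → ends 14
gid at 14 (size 2, align 1) → ends 16
cpu at 16 (size 88, align 1) → ends 104
prio at 104 (size 2, align 1) → ends 106
uid at 106 (size 4, align 1) → ends 110
refcount at 110 (size 4, align 1) → ends 114
lock at 114 (size 4, align 1) → ends 118
pid at 118 (size 4, align 1) → ends 122
total 122 bytes, alignment 1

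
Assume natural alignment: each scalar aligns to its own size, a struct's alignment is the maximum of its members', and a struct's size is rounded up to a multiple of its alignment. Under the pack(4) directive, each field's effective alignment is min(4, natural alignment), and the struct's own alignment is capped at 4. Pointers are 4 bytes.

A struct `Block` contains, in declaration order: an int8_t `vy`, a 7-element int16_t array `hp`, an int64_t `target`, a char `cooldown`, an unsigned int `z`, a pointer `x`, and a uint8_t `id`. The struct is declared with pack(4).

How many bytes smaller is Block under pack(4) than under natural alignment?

natural layout:
  @0: vy [1B, align 1] → 1
  +1 pad (align 2)
  @2: hp [14B, align 2] → 16
  @16: target [8B, align 8] → 24
  @24: cooldown [1B, align 1] → 25
  +3 pad (align 4)
  @28: z [4B, align 4] → 32
  @32: x [4B, align 4] → 36
  @36: id [1B, align 1] → 37
  +3 tail pad (align 8)
  size 40, align 8
packed(4) layout:
  @0: vy [1B, align 1] → 1
  +1 pad (align 2)
  @2: hp [14B, align 2] → 16
  @16: target [8B, align 4] → 24
  @24: cooldown [1B, align 1] → 25
  +3 pad (align 4)
  @28: z [4B, align 4] → 32
  @32: x [4B, align 4] → 36
  @36: id [1B, align 1] → 37
  +3 tail pad (align 4)
  size 40, align 4
40 − 40 = 0

0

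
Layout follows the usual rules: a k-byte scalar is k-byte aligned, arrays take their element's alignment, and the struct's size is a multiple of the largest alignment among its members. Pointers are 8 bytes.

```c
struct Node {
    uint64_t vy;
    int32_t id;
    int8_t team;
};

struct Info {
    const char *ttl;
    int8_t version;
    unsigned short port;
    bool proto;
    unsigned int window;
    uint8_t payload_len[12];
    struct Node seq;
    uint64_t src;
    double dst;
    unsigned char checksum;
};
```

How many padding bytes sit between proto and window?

3

Node: vy at 0 (size 8, align 8) → ends 8; id at 8 (size 4, align 4) → ends 12; team at 12 (size 1, align 1) → ends 13; tail pad 3 to reach multiple of 8; total 16 bytes, alignment 8
ttl at 0 (size 8, align 8) → ends 8
version at 8 (size 1, align 1) → ends 9
pad 1 to align 2 for port
port at 10 (size 2, align 2) → ends 12
proto at 12 (size 1, align 1) → ends 13
pad 3 to align 4 for window
window at 16 (size 4, align 4) → ends 20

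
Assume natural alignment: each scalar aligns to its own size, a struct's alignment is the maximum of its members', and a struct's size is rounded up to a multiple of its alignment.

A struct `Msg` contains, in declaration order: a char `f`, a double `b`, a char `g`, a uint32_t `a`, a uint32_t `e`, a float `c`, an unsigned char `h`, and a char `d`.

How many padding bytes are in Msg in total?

16

@0: f [1B, align 1] → 1
+7 pad (align 8)
@8: b [8B, align 8] → 16
@16: g [1B, align 1] → 17
+3 pad (align 4)
@20: a [4B, align 4] → 24
@24: e [4B, align 4] → 28
@28: c [4B, align 4] → 32
@32: h [1B, align 1] → 33
@33: d [1B, align 1] → 34
+6 tail pad (align 8)
size 40, align 8
data bytes 24, size 40 → padding 16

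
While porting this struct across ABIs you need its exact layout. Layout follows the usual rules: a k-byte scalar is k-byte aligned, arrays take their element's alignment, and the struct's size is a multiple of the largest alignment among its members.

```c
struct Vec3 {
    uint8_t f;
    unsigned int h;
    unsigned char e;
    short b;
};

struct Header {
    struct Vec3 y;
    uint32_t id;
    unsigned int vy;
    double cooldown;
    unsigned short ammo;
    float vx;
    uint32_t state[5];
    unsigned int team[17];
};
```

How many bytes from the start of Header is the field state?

40

Vec3: 0..1  f  (1B, 1-aligned); 1..4  -- padding (3B); 4..8  h  (4B, 4-aligned); 8..9  e  (1B, 1-aligned); 9..10  -- padding (1B); 10..12  b  (2B, 2-aligned); sizeof = 12, alignof = 4
0..12  y  (12B, 4-aligned)
12..16  id  (4B, 4-aligned)
16..20  vy  (4B, 4-aligned)
20..24  -- padding (4B)
24..32  cooldown  (8B, 8-aligned)
32..34  ammo  (2B, 2-aligned)
34..36  -- padding (2B)
36..40  vx  (4B, 4-aligned)
40..60  state  (20B, 4-aligned)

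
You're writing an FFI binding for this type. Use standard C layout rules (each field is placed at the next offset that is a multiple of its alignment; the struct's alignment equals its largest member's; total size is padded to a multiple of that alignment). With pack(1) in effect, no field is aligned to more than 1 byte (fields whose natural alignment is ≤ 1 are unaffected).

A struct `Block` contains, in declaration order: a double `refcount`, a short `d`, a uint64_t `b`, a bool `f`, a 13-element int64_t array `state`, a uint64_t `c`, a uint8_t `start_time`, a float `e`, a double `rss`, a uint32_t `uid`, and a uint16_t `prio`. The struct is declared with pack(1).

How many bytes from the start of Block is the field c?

0..8  refcount  (8B, 1-aligned)
8..10  d  (2B, 1-aligned)
10..18  b  (8B, 1-aligned)
18..19  f  (1B, 1-aligned)
19..123  state  (104B, 1-aligned)
123..131  c  (8B, 1-aligned)

123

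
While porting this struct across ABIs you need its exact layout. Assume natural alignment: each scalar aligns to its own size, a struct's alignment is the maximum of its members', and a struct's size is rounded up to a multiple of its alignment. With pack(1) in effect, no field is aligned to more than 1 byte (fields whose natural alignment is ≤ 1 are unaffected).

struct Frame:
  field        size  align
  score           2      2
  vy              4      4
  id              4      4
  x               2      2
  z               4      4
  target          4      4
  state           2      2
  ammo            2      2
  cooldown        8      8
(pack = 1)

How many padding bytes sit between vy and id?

0

0..2  score  (2B, 1-aligned)
2..6  vy  (4B, 1-aligned)
6..10  id  (4B, 1-aligned)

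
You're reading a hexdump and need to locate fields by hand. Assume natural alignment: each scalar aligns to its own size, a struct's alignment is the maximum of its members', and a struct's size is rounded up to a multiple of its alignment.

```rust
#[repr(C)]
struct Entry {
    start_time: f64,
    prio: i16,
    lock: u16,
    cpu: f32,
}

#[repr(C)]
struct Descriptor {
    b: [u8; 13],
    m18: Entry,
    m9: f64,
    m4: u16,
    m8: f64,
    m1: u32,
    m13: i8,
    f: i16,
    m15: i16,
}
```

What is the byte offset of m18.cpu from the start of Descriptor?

Entry: 0..8  start_time  (8B, 8-aligned); 8..10  prio  (2B, 2-aligned); 10..12  lock  (2B, 2-aligned); 12..16  cpu  (4B, 4-aligned); sizeof = 16, alignof = 8
0..13  b  (13B, 1-aligned)
13..16  -- padding (3B)
16..32  m18  (16B, 8-aligned)
within Entry: cpu at 12
16 + 12 = 28

28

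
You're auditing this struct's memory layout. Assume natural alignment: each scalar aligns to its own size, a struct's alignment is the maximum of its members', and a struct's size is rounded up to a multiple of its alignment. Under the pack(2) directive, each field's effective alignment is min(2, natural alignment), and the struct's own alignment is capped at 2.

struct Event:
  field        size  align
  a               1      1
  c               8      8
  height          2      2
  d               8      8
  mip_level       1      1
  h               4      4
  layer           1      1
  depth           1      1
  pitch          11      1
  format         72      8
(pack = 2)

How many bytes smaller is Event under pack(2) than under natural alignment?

natural layout:
  0..1  a  (1B, 1-aligned)
  1..8  -- padding (7B)
  8..16  c  (8B, 8-aligned)
  16..18  height  (2B, 2-aligned)
  18..24  -- padding (6B)
  24..32  d  (8B, 8-aligned)
  32..33  mip_level  (1B, 1-aligned)
  33..36  -- padding (3B)
  36..40  h  (4B, 4-aligned)
  40..41  layer  (1B, 1-aligned)
  41..42  depth  (1B, 1-aligned)
  42..53  pitch  (11B, 1-aligned)
  53..56  -- padding (3B)
  56..128  format  (72B, 8-aligned)
  sizeof = 128, alignof = 8
packed(2) layout:
  0..1  a  (1B, 1-aligned)
  1..2  -- padding (1B)
  2..10  c  (8B, 2-aligned)
  10..12  height  (2B, 2-aligned)
  12..20  d  (8B, 2-aligned)
  20..21  mip_level  (1B, 1-aligned)
  21..22  -- padding (1B)
  22..26  h  (4B, 2-aligned)
  26..27  layer  (1B, 1-aligned)
  27..28  depth  (1B, 1-aligned)
  28..39  pitch  (11B, 1-aligned)
  39..40  -- padding (1B)
  40..112  format  (72B, 2-aligned)
  sizeof = 112, alignof = 2
128 − 112 = 16

16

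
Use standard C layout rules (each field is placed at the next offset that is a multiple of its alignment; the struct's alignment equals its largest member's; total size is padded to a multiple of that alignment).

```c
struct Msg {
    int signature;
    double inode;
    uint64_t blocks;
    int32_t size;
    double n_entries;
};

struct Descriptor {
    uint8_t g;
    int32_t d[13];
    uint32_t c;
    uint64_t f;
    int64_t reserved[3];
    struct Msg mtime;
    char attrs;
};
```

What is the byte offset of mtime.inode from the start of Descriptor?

Msg: signature at 0 (size 4, align 4) → ends 4; pad 4 to align 8 for inode; inode at 8 (size 8, align 8) → ends 16; blocks at 16 (size 8, align 8) → ends 24; size at 24 (size 4, align 4) → ends 28; pad 4 to align 8 for n_entries; n_entries at 32 (size 8, align 8) → ends 40; total 40 bytes, alignment 8
g at 0 (size 1, align 1) → ends 1
pad 3 to align 4 for d
d at 4 (size 52, align 4) → ends 56
c at 56 (size 4, align 4) → ends 60
pad 4 to align 8 for f
f at 64 (size 8, align 8) → ends 72
reserved at 72 (size 24, align 8) → ends 96
mtime at 96 (size 40, align 8) → ends 136
within Msg: inode at 8
96 + 8 = 104

104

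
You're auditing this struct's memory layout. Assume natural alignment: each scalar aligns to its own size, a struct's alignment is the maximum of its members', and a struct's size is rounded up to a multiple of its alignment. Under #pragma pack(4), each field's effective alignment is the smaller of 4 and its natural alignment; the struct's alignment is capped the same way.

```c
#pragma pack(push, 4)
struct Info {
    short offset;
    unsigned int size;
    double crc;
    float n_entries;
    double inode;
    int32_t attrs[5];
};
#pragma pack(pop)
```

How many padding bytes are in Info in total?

2

@0: offset [2B, align 2] → 2
+2 pad (align 4)
@4: size [4B, align 4] → 8
@8: crc [8B, align 4] → 16
@16: n_entries [4B, align 4] → 20
@20: inode [8B, align 4] → 28
@28: attrs [20B, align 4] → 48
size 48, align 4
data bytes 46, size 48 → padding 2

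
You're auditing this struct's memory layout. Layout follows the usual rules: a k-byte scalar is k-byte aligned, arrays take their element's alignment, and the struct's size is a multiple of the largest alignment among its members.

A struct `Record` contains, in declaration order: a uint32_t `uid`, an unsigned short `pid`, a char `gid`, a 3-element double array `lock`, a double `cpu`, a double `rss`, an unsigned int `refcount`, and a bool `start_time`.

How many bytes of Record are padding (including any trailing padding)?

0..4  uid  (4B, 4-aligned)
4..6  pid  (2B, 2-aligned)
6..7  gid  (1B, 1-aligned)
7..8  -- padding (1B)
8..32  lock  (24B, 8-aligned)
32..40  cpu  (8B, 8-aligned)
40..48  rss  (8B, 8-aligned)
48..52  refcount  (4B, 4-aligned)
52..53  start_time  (1B, 1-aligned)
53..56  -- tail padding (3B)
sizeof = 56, alignof = 8
data bytes 52, size 56 → padding 4

4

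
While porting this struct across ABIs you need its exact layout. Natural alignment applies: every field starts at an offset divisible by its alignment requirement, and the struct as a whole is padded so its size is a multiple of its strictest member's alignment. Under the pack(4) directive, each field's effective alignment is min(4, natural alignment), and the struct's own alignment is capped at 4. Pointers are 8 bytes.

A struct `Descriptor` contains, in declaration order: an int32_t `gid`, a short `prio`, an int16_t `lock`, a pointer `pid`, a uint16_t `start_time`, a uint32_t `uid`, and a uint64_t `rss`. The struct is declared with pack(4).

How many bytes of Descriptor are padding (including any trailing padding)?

gid at 0 (size 4, align 4) → ends 4
prio at 4 (size 2, align 2) → ends 6
lock at 6 (size 2, align 2) → ends 8
pid at 8 (size 8, align 4) → ends 16
start_time at 16 (size 2, align 2) → ends 18
pad 2 to align 4 for uid
uid at 20 (size 4, align 4) → ends 24
rss at 24 (size 8, align 4) → ends 32
total 32 bytes, alignment 4
data bytes 30, size 32 → padding 2

2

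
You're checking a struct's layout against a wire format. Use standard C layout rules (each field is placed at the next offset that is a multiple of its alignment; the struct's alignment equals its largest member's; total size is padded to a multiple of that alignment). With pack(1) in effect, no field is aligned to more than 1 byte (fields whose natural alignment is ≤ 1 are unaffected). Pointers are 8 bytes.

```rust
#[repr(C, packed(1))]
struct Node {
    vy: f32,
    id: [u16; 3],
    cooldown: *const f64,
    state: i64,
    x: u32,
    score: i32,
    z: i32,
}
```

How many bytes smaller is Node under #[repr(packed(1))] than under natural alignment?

10

natural layout:
  @0: vy [4B, align 4] → 4
  @4: id [6B, align 2] → 10
  +6 pad (align 8)
  @16: cooldown [8B, align 8] → 24
  @24: state [8B, align 8] → 32
  @32: x [4B, align 4] → 36
  @36: score [4B, align 4] → 40
  @40: z [4B, align 4] → 44
  +4 tail pad (align 8)
  size 48, align 8
packed(1) layout:
  @0: vy [4B, align 1] → 4
  @4: id [6B, align 1] → 10
  @10: cooldown [8B, align 1] → 18
  @18: state [8B, align 1] → 26
  @26: x [4B, align 1] → 30
  @30: score [4B, align 1] → 34
  @34: z [4B, align 1] → 38
  size 38, align 1
48 − 38 = 10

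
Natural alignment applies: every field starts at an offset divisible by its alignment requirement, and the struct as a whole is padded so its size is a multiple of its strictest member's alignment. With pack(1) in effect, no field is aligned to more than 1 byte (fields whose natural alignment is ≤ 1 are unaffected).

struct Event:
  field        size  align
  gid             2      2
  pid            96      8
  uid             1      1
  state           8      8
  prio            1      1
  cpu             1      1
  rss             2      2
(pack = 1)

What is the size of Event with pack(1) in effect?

111

gid at 0 (size 2, align 1) → ends 2
pid at 2 (size 96, align 1) → ends 98
uid at 98 (size 1, align 1) → ends 99
state at 99 (size 8, align 1) → ends 107
prio at 107 (size 1, align 1) → ends 108
cpu at 108 (size 1, align 1) → ends 109
rss at 109 (size 2, align 1) → ends 111
total 111 bytes, alignment 1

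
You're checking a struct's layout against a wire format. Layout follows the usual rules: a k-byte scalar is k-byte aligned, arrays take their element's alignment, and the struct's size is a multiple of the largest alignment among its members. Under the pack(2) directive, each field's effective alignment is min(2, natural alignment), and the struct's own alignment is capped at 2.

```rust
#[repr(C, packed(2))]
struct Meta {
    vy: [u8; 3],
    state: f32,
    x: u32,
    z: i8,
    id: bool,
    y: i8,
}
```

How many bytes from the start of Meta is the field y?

0..3  vy  (3B, 1-aligned)
3..4  -- padding (1B)
4..8  state  (4B, 2-aligned)
8..12  x  (4B, 2-aligned)
12..13  z  (1B, 1-aligned)
13..14  id  (1B, 1-aligned)
14..15  y  (1B, 1-aligned)

14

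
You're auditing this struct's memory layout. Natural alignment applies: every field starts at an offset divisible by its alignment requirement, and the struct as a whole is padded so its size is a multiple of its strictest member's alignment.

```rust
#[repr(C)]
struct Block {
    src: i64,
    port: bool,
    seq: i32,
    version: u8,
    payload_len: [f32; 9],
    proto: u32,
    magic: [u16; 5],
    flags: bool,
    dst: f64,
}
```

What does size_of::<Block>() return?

80

src at 0 (size 8, align 8) → ends 8
port at 8 (size 1, align 1) → ends 9
pad 3 to align 4 for seq
seq at 12 (size 4, align 4) → ends 16
version at 16 (size 1, align 1) → ends 17
pad 3 to align 4 for payload_len
payload_len at 20 (size 36, align 4) → ends 56
proto at 56 (size 4, align 4) → ends 60
magic at 60 (size 10, align 2) → ends 70
flags at 70 (size 1, align 1) → ends 71
pad 1 to align 8 for dst
dst at 72 (size 8, align 8) → ends 80
total 80 bytes, alignment 8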